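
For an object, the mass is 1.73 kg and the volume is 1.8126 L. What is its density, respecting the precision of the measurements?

0.954 kg/L

density = 1.73 kg ÷ 1.8126 L = 0.954430100408… kg/L.
1.73 has 3 significant figures; 1.8126 has 5.
Division/multiplication keeps the fewest: 3 significant figures.
Rounded: 0.954 kg/L.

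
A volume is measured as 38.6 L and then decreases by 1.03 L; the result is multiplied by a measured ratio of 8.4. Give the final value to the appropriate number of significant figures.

3.2 × 10^2 L

38.6 L − 1.03 L = 37.57 L; the difference is limited to 1 decimal place (3 s.f.).
Carrying full precision, 37.57 × 8.4 = 315.588 L; 8.4 has 2 s.f., so the result keeps min(3, 2) = 2 s.f.
Rounded to 2 significant figures: 3.2 × 10^2 L.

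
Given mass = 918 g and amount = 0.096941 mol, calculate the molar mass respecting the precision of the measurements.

molar mass = 918 g ÷ 0.096941 mol = 9469.67743267… g/mol.
918 has 3 significant figures; 0.096941 has 5.
Division/multiplication keeps the fewest: 3 significant figures.
Rounded: 9.47 × 10^3 g/mol.

9.47 × 10^3 g/mol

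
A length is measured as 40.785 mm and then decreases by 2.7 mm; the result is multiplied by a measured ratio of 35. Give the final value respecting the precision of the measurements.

1.3 × 10^3 mm

40.785 mm − 2.7 mm = 38.085 mm; the difference is limited to 1 decimal place (3 s.f.).
Carrying full precision, 38.085 × 35 = 1332.975 mm; 35 has 2 s.f., so the result keeps min(3, 2) = 2 s.f.
Rounded to 2 significant figures: 1.3 × 10^3 mm.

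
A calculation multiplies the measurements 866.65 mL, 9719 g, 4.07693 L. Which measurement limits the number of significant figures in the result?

866.65 mL → 5 s.f.; 9719 g → 4 s.f.; 4.07693 L → 6 s.f.
The fewest is 4 significant figures, from 9719 g.

9719 g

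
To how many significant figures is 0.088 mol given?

2

0.088: leading zeros are not significant.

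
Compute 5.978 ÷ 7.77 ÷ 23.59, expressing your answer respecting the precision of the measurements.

0.0326

5.978 ÷ 7.77 ÷ 23.59 = 0.0326142165905…
Multiplication/division keeps the fewest significant figures: 5.978 → 4 s.f., 7.77 → 3 s.f., 23.59 → 4 s.f.; limit is 3.
Rounded to 3 significant figures: 0.0326.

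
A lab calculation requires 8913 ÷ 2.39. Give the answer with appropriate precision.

8913 ÷ 2.39 = 3729.28870293…
Multiplication/division keeps the fewest significant figures: 8913 → 4 s.f., 2.39 → 3 s.f.; limit is 3.
Rounded to 3 significant figures: 3.73 × 10³.

3.73 × 10³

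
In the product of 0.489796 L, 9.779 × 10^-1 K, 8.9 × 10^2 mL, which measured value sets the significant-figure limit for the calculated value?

8.9 × 10^2 mL

0.489796 L → 6 s.f.; 9.779 × 10^-1 K → 4 s.f.; 8.9 × 10^2 mL → 2 s.f.
The fewest is 2 significant figures, from 8.9 × 10^2 mL.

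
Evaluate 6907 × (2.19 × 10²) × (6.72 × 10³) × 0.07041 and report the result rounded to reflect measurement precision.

6907 × (2.19 × 10²) × (6.72 × 10³) × 0.07041 = 715710169.642…
Multiplication/division keeps the fewest significant figures: 6907 → 4 s.f., 2.19 × 10² → 3 s.f., 6.72 × 10³ → 3 s.f., 0.07041 → 4 s.f.; limit is 3.
Rounded to 3 significant figures: 7.16 × 10⁸.

7.16 × 10⁸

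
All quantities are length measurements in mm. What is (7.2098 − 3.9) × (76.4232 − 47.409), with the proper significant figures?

7.2098 − 3.9 = 3.3098, limited to 1 d.p. → 2 s.f.; 76.4232 − 47.409 = 29.0142, limited to 3 d.p. → 5 s.f.
Carrying full precision, 3.3098 × 29.0142 = 96.03119916; keep min(2, 5) = 2 s.f.
Rounded to 2 significant figures: 96 mm².

96 mm²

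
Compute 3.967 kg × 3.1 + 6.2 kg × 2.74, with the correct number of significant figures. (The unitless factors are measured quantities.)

29 kg

3.967 × 3.1 = 12.2977 → 12 kg (2 s.f., last digit at the 10^0 place).
6.2 × 2.74 = 16.988 → 17 kg (2 s.f., last digit at the 10^0 place).
Sum: 29.2857 kg; keep the coarser place, 10^0.
Result: 29 kg.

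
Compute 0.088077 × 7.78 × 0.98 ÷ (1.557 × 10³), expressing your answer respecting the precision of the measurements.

0.088077 × 7.78 × 0.98 ÷ (1.557 × 10³) = 0.000431300114836…
Multiplication/division keeps the fewest significant figures: 0.088077 → 5 s.f., 7.78 → 3 s.f., 0.98 → 2 s.f., 1.557 × 10³ → 4 s.f.; limit is 2.
Rounded to 2 significant figures: 4.3 × 10⁻⁴.

4.3 × 10⁻⁴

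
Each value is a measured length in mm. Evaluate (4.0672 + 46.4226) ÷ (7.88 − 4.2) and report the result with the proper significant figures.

14

4.0672 + 46.4226 = 50.4898, limited to 4 d.p. → 6 s.f.; 7.88 − 4.2 = 3.68, limited to 1 d.p. → 2 s.f.
Carrying full precision, 50.4898 ÷ 3.68 = 13.7200543478…; keep min(6, 2) = 2 s.f.
Rounded to 2 significant figures: 14.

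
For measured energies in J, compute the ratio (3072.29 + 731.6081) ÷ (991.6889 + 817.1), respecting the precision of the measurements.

2.1030

3072.29 + 731.6081 = 3803.8981, limited to 2 d.p. → 6 s.f.; 991.6889 + 817.1 = 1808.7889, limited to 1 d.p. → 5 s.f.
Carrying full precision, 3803.8981 ÷ 1808.7889 = 2.10300831678…; keep min(6, 5) = 5 s.f.
Rounded to 5 significant figures: 2.1030.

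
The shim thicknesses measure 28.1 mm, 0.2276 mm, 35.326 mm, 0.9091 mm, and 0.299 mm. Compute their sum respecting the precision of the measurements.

64.9 mm

28.1 mm + 0.2276 mm + 35.326 mm + 0.9091 mm + 0.299 mm = 64.8617 mm.
Addition/subtraction keeps the fewest decimal places: 28.1 → 1 decimal place, 0.2276 → 4 decimal places, 35.326 → 3 decimal places, 0.9091 → 4 decimal places, 0.299 → 3 decimal places; limit is 1.
Rounded to 1 decimal place: 64.9 mm.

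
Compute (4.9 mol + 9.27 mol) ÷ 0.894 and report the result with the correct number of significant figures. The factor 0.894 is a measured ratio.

4.9 mol + 9.27 mol = 14.17 mol; the sum is limited to 1 decimal place (3 s.f.).
Carrying full precision, 14.17 ÷ 0.894 = 15.8501118568… mol; 0.894 has 3 s.f., so the result keeps min(3, 3) = 3 s.f.
Rounded to 3 significant figures: 15.9 mol.

15.9 mol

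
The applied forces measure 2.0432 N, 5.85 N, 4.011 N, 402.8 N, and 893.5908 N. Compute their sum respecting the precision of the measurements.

2.0432 N + 5.85 N + 4.011 N + 402.8 N + 893.5908 N = 1308.2950 N.
Addition/subtraction keeps the fewest decimal places: 2.0432 → 4 decimal places, 5.85 → 2 decimal places, 4.011 → 3 decimal places, 402.8 → 1 decimal place, 893.5908 → 4 decimal places; limit is 1.
Rounded to 1 decimal place: 1308.3 N.

1308.3 N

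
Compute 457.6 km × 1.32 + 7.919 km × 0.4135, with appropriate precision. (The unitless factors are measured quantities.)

607 km

457.6 × 1.32 = 604.032 → 604 km (3 s.f., last digit at the 10^0 place).
7.919 × 0.4135 = 3.2745065 → 3.275 km (4 s.f., last digit at the 10^-3 place).
Sum: 607.3065065 km; keep the coarser place, 10^0.
Result: 607 km.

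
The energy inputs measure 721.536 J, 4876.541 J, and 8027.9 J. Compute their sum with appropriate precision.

721.536 J + 4876.541 J + 8027.9 J = 13625.977 J.
Addition/subtraction keeps the fewest decimal places: 721.536 → 3 decimal places, 4876.541 → 3 decimal places, 8027.9 → 1 decimal place; limit is 1.
Rounded to 1 decimal place: 13626.0 J.

13626.0 J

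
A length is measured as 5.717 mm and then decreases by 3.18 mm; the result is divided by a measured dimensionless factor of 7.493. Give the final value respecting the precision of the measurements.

5.717 mm − 3.18 mm = 2.537 mm; the difference is limited to 2 decimal places (3 s.f.).
Carrying full precision, 2.537 ÷ 7.493 = 0.338582677165… mm; 7.493 has 4 s.f., so the result keeps min(3, 4) = 3 s.f.
Rounded to 3 significant figures: 0.339 mm.

0.339 mm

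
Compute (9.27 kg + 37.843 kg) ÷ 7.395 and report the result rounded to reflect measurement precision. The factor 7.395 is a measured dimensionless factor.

9.27 kg + 37.843 kg = 47.113 kg; the sum is limited to 2 decimal places (4 s.f.).
Carrying full precision, 47.113 ÷ 7.395 = 6.37092630156… kg; 7.395 has 4 s.f., so the result keeps min(4, 4) = 4 s.f.
Rounded to 4 significant figures: 6.371 kg.

6.371 kg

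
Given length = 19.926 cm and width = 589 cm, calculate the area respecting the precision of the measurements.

1.17 × 10⁴ cm²

area = 19.926 cm × 589 cm = 11736.414 cm².
19.926 has 5 significant figures; 589 has 3.
Division/multiplication keeps the fewest: 3 significant figures.
Rounded: 1.17 × 10⁴ cm².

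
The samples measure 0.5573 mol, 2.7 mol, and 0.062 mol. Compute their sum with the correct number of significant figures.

3.3 mol

0.5573 mol + 2.7 mol + 0.062 mol = 3.3193 mol.
Addition/subtraction keeps the fewest decimal places: 0.5573 → 4 decimal places, 2.7 → 1 decimal place, 0.062 → 3 decimal places; limit is 1.
Rounded to 1 decimal place: 3.3 mol.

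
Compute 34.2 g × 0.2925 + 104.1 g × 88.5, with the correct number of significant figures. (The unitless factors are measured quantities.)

9.22 × 10³ g

34.2 × 0.2925 = 10.0035 → 10.0 g (3 s.f., last digit at the 10^-1 place).
104.1 × 88.5 = 9212.85 → 9.21 × 10³ g (3 s.f., last digit at the 10^1 place).
Sum: 9222.8535 g; keep the coarser place, 10^1.
Result: 9.22 × 10³ g.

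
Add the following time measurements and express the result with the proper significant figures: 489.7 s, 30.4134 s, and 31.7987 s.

489.7 s + 30.4134 s + 31.7987 s = 551.9121 s.
Addition/subtraction keeps the fewest decimal places: 489.7 → 1 decimal place, 30.4134 → 4 decimal places, 31.7987 → 4 decimal places; limit is 1.
Rounded to 1 decimal place: 551.9 s.

551.9 s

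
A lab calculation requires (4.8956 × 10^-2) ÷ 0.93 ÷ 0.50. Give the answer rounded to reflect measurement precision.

(4.8956 × 10^-2) ÷ 0.93 ÷ 0.50 = 0.10528172043…
Multiplication/division keeps the fewest significant figures: 4.8956 × 10^-2 → 5 s.f., 0.93 → 2 s.f., 0.50 → 2 s.f.; limit is 2.
Rounded to 2 significant figures: 1.1 × 10^-1.

1.1 × 10^-1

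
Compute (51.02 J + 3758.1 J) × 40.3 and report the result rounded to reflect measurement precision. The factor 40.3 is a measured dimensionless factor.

51.02 J + 3758.1 J = 3809.12 J; the sum is limited to 1 decimal place (5 s.f.).
Carrying full precision, 3809.12 × 40.3 = 153507.536 J; 40.3 has 3 s.f., so the result keeps min(5, 3) = 3 s.f.
Rounded to 3 significant figures: 1.54 × 10^5 J.

1.54 × 10^5 J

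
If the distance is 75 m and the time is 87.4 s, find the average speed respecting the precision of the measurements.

average speed = 75 m ÷ 87.4 s = 0.858123569794… m/s.
75 has 2 significant figures; 87.4 has 3.
Division/multiplication keeps the fewest: 2 significant figures.
Rounded: 0.86 m/s.

0.86 m/s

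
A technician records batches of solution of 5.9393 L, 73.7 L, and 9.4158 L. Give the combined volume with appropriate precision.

5.9393 L + 73.7 L + 9.4158 L = 89.0551 L.
Addition/subtraction keeps the fewest decimal places: 5.9393 → 4 decimal places, 73.7 → 1 decimal place, 9.4158 → 4 decimal places; limit is 1.
Rounded to 1 decimal place: 89.1 L.

89.1 L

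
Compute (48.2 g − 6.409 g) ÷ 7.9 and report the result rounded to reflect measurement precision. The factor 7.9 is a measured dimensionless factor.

5.3 g

48.2 g − 6.409 g = 41.791 g; the difference is limited to 1 decimal place (3 s.f.).
Carrying full precision, 41.791 ÷ 7.9 = 5.29 g; 7.9 has 2 s.f., so the result keeps min(3, 2) = 2 s.f.
Rounded to 2 significant figures: 5.3 g.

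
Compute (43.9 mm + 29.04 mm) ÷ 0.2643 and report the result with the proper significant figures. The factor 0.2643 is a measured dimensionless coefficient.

43.9 mm + 29.04 mm = 72.94 mm; the sum is limited to 1 decimal place (3 s.f.).
Carrying full precision, 72.94 ÷ 0.2643 = 275.974271661… mm; 0.2643 has 4 s.f., so the result keeps min(3, 4) = 3 s.f.
Rounded to 3 significant figures: 276 mm.

276 mm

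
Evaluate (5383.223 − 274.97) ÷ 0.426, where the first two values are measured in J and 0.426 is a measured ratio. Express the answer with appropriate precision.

1.20 × 10⁴ J

5383.223 J − 274.97 J = 5108.253 J; the difference is limited to 2 decimal places (6 s.f.).
Carrying full precision, 5108.253 ÷ 0.426 = 11991.2042254… J; 0.426 has 3 s.f., so the result keeps min(6, 3) = 3 s.f.
Rounded to 3 significant figures: 1.20 × 10⁴ J.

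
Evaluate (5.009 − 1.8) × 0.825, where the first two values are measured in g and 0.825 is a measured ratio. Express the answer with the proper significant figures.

2.6 g

5.009 g − 1.8 g = 3.209 g; the difference is limited to 1 decimal place (2 s.f.).
Carrying full precision, 3.209 × 0.825 = 2.647425 g; 0.825 has 3 s.f., so the result keeps min(2, 3) = 2 s.f.
Rounded to 2 significant figures: 2.6 g.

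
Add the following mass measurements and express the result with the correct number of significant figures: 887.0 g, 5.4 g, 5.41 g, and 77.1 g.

974.9 g

887.0 g + 5.4 g + 5.41 g + 77.1 g = 974.91 g.
Addition/subtraction keeps the fewest decimal places: 887.0 → 1 decimal place, 5.4 → 1 decimal place, 5.41 → 2 decimal places, 77.1 → 1 decimal place; limit is 1.
Rounded to 1 decimal place: 974.9 g.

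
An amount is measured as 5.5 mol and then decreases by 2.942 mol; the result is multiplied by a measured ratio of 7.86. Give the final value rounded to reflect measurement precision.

2.0 × 10¹ mol

5.5 mol − 2.942 mol = 2.558 mol; the difference is limited to 1 decimal place (2 s.f.).
Carrying full precision, 2.558 × 7.86 = 20.10588 mol; 7.86 has 3 s.f., so the result keeps min(2, 3) = 2 s.f.
Rounded to 2 significant figures: 2.0 × 10¹ mol.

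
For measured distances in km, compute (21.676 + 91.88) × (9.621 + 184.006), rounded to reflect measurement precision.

21.676 + 91.88 = 113.556, limited to 2 d.p. → 5 s.f.; 9.621 + 184.006 = 193.627, limited to 3 d.p. → 6 s.f.
Carrying full precision, 113.556 × 193.627 = 21987.507612; keep min(5, 6) = 5 s.f.
Rounded to 5 significant figures: 21988 km².

21988 km²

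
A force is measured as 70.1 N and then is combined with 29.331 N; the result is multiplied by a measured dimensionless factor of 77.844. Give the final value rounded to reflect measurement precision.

7.74 × 10³ N

70.1 N + 29.331 N = 99.431 N; the sum is limited to 1 decimal place (3 s.f.).
Carrying full precision, 99.431 × 77.844 = 7740.106764 N; 77.844 has 5 s.f., so the result keeps min(3, 5) = 3 s.f.
Rounded to 3 significant figures: 7.74 × 10³ N.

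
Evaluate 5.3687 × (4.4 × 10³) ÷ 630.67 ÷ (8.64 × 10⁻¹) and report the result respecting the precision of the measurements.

43

5.3687 × (4.4 × 10³) ÷ 630.67 ÷ (8.64 × 10⁻¹) = 43.3516765533…
Multiplication/division keeps the fewest significant figures: 5.3687 → 5 s.f., 4.4 × 10³ → 2 s.f., 630.67 → 5 s.f., 8.64 × 10⁻¹ → 3 s.f.; limit is 2.
Rounded to 2 significant figures: 43.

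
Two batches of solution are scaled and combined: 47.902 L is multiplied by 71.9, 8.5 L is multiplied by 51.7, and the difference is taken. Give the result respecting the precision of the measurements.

47.902 × 71.9 = 3444.1538 → 3.44 × 10³ L (3 s.f., last digit at the 10^1 place).
8.5 × 51.7 = 439.45 → 4.4 × 10² L (2 s.f., last digit at the 10^1 place).
Difference: 3004.7038 L; keep the coarser place, 10^1.
Result: 3.00 × 10³ L.

3.00 × 10³ L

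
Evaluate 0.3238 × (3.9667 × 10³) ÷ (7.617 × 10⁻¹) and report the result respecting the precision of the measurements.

1686

0.3238 × (3.9667 × 10³) ÷ (7.617 × 10⁻¹) = 1686.25109623…
Multiplication/division keeps the fewest significant figures: 0.3238 → 4 s.f., 3.9667 × 10³ → 5 s.f., 7.617 × 10⁻¹ → 4 s.f.; limit is 4.
Rounded to 4 significant figures: 1686.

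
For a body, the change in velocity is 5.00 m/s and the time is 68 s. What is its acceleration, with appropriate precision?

0.074 m/s²

acceleration = 5.00 m/s ÷ 68 s = 0.0735294117647… m/s².
5.00 has 3 significant figures; 68 has 2.
Division/multiplication keeps the fewest: 2 significant figures.
Rounded: 0.074 m/s².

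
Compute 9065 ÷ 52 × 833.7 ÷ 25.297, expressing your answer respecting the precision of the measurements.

9065 ÷ 52 × 833.7 ÷ 25.297 = 5745.20124004…
Multiplication/division keeps the fewest significant figures: 9065 → 4 s.f., 52 → 2 s.f., 833.7 → 4 s.f., 25.297 → 5 s.f.; limit is 2.
Rounded to 2 significant figures: 5.7 × 10³.

5.7 × 10³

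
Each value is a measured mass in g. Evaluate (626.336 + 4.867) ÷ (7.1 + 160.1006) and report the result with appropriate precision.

3.775

626.336 + 4.867 = 631.203, limited to 3 d.p. → 6 s.f.; 7.1 + 160.1006 = 167.2006, limited to 1 d.p. → 4 s.f.
Carrying full precision, 631.203 ÷ 167.2006 = 3.77512401271…; keep min(6, 4) = 4 s.f.
Rounded to 4 significant figures: 3.775.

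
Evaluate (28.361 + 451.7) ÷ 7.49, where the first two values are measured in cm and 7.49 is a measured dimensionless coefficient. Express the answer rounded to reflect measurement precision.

28.361 cm + 451.7 cm = 480.061 cm; the sum is limited to 1 decimal place (4 s.f.).
Carrying full precision, 480.061 ÷ 7.49 = 64.0935914553… cm; 7.49 has 3 s.f., so the result keeps min(4, 3) = 3 s.f.
Rounded to 3 significant figures: 64.1 cm.

64.1 cm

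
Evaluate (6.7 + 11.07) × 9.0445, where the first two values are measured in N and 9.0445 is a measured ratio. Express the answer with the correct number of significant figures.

161 N

6.7 N + 11.07 N = 17.77 N; the sum is limited to 1 decimal place (3 s.f.).
Carrying full precision, 17.77 × 9.0445 = 160.720765 N; 9.0445 has 5 s.f., so the result keeps min(3, 5) = 3 s.f.
Rounded to 3 significant figures: 161 N.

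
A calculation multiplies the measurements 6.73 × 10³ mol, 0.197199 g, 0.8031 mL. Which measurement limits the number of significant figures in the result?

6.73 × 10³ mol → 3 s.f.; 0.197199 g → 6 s.f.; 0.8031 mL → 4 s.f.
The fewest is 3 significant figures, from 6.73 × 10³ mol.

6.73 × 10³ mol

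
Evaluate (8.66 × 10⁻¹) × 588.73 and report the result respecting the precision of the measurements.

(8.66 × 10⁻¹) × 588.73 = 509.84018
Multiplication/division keeps the fewest significant figures: 8.66 × 10⁻¹ → 3 s.f., 588.73 → 5 s.f.; limit is 3.
Rounded to 3 significant figures: 5.10 × 10².

5.10 × 10²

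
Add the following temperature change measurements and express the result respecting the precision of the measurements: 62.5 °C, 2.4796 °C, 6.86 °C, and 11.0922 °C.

82.9 °C

62.5 °C + 2.4796 °C + 6.86 °C + 11.0922 °C = 82.9318 °C.
Addition/subtraction keeps the fewest decimal places: 62.5 → 1 decimal place, 2.4796 → 4 decimal places, 6.86 → 2 decimal places, 11.0922 → 4 decimal places; limit is 1.
Rounded to 1 decimal place: 82.9 °C.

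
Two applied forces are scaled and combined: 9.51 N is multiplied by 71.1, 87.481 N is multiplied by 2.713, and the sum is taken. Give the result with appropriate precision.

9.51 × 71.1 = 676.161 → 6.76 × 10² N (3 s.f., last digit at the 10^0 place).
87.481 × 2.713 = 237.335953 → 237.3 N (4 s.f., last digit at the 10^-1 place).
Sum: 913.496953 N; keep the coarser place, 10^0.
Result: 913 N.

913 N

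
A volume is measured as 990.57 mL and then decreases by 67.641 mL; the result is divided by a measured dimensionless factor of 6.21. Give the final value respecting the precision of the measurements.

1.49 × 10² mL

990.57 mL − 67.641 mL = 922.929 mL; the difference is limited to 2 decimal places (5 s.f.).
Carrying full precision, 922.929 ÷ 6.21 = 148.619806763… mL; 6.21 has 3 s.f., so the result keeps min(5, 3) = 3 s.f.
Rounded to 3 significant figures: 1.49 × 10² mL.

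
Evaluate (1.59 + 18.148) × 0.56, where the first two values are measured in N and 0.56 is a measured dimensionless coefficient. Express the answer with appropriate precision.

11 N

1.59 N + 18.148 N = 19.738 N; the sum is limited to 2 decimal places (4 s.f.).
Carrying full precision, 19.738 × 0.56 = 11.05328 N; 0.56 has 2 s.f., so the result keeps min(4, 2) = 2 s.f.
Rounded to 2 significant figures: 11 N.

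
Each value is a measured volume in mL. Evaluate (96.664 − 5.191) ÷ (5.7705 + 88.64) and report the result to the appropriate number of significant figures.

0.9689

96.664 − 5.191 = 91.473, limited to 3 d.p. → 5 s.f.; 5.7705 + 88.64 = 94.4105, limited to 2 d.p. → 4 s.f.
Carrying full precision, 91.473 ÷ 94.4105 = 0.968885876041…; keep min(5, 4) = 4 s.f.
Rounded to 4 significant figures: 0.9689.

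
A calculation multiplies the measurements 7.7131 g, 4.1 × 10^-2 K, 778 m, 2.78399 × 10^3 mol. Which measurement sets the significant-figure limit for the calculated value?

4.1 × 10^-2 K

7.7131 g → 5 s.f.; 4.1 × 10^-2 K → 2 s.f.; 778 m → 3 s.f.; 2.78399 × 10^3 mol → 6 s.f.
The fewest is 2 significant figures, from 4.1 × 10^-2 K.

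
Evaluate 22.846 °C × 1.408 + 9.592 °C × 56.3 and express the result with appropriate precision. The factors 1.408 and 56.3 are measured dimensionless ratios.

5.72 × 10² °C

22.846 × 1.408 = 32.167168 → 32.17 °C (4 s.f., last digit at the 10^-2 place).
9.592 × 56.3 = 540.0296 → 5.40 × 10² °C (3 s.f., last digit at the 10^0 place).
Sum: 572.196768 °C; keep the coarser place, 10^0.
Result: 5.72 × 10² °C.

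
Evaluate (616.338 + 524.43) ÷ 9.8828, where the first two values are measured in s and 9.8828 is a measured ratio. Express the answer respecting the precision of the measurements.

115.43 s

616.338 s + 524.43 s = 1140.768 s; the sum is limited to 2 decimal places (6 s.f.).
Carrying full precision, 1140.768 ÷ 9.8828 = 115.429635326… s; 9.8828 has 5 s.f., so the result keeps min(6, 5) = 5 s.f.
Rounded to 5 significant figures: 115.43 s.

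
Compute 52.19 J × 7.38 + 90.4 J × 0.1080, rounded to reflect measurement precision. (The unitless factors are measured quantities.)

395 J

52.19 × 7.38 = 385.1622 → 385 J (3 s.f., last digit at the 10^0 place).
90.4 × 0.1080 = 9.7632 → 9.76 J (3 s.f., last digit at the 10^-2 place).
Sum: 394.9254 J; keep the coarser place, 10^0.
Result: 395 J.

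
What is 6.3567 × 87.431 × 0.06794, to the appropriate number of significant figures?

37.76

6.3567 × 87.431 × 0.06794 = 37.7591930053…
Multiplication/division keeps the fewest significant figures: 6.3567 → 5 s.f., 87.431 → 5 s.f., 0.06794 → 4 s.f.; limit is 4.
Rounded to 4 significant figures: 37.76.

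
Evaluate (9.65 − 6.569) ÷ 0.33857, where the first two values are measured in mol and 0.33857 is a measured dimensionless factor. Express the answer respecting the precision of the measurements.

9.10 mol

9.65 mol − 6.569 mol = 3.081 mol; the difference is limited to 2 decimal places (3 s.f.).
Carrying full precision, 3.081 ÷ 0.33857 = 9.10003839679… mol; 0.33857 has 5 s.f., so the result keeps min(3, 5) = 3 s.f.
Rounded to 3 significant figures: 9.10 mol.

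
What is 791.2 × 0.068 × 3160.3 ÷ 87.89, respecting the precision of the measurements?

1.9 × 10³

791.2 × 0.068 × 3160.3 ÷ 87.89 = 1934.56817021…
Multiplication/division keeps the fewest significant figures: 791.2 → 4 s.f., 0.068 → 2 s.f., 3160.3 → 5 s.f., 87.89 → 4 s.f.; limit is 2.
Rounded to 2 significant figures: 1.9 × 10³.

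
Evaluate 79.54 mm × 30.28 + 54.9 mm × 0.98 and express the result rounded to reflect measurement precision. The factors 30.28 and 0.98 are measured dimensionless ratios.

2462 mm

79.54 × 30.28 = 2408.4712 → 2408 mm (4 s.f., last digit at the 10^0 place).
54.9 × 0.98 = 53.802 → 54 mm (2 s.f., last digit at the 10^0 place).
Sum: 2462.2732 mm; keep the coarser place, 10^0.
Result: 2462 mm.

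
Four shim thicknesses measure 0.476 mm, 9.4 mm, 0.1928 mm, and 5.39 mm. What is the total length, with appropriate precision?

0.476 mm + 9.4 mm + 0.1928 mm + 5.39 mm = 15.4588 mm.
Addition/subtraction keeps the fewest decimal places: 0.476 → 3 decimal places, 9.4 → 1 decimal place, 0.1928 → 4 decimal places, 5.39 → 2 decimal places; limit is 1.
Rounded to 1 decimal place: 15.5 mm.

15.5 mm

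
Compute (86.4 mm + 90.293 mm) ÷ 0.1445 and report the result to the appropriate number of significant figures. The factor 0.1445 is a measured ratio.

86.4 mm + 90.293 mm = 176.693 mm; the sum is limited to 1 decimal place (4 s.f.).
Carrying full precision, 176.693 ÷ 0.1445 = 1222.78892734… mm; 0.1445 has 4 s.f., so the result keeps min(4, 4) = 4 s.f.
Rounded to 4 significant figures: 1223 mm.

1223 mm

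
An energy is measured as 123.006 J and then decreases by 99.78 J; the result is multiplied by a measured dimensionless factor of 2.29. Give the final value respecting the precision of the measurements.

53.2 J

123.006 J − 99.78 J = 23.226 J; the difference is limited to 2 decimal places (4 s.f.).
Carrying full precision, 23.226 × 2.29 = 53.18754 J; 2.29 has 3 s.f., so the result keeps min(4, 3) = 3 s.f.
Rounded to 3 significant figures: 53.2 J.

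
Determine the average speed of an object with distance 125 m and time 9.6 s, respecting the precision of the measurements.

average speed = 125 m ÷ 9.6 s = 13.0208333333… m/s.
125 has 3 significant figures; 9.6 has 2.
Division/multiplication keeps the fewest: 2 significant figures.
Rounded: 13 m/s.

13 m/s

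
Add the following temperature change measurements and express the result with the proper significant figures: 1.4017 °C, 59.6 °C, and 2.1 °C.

1.4017 °C + 59.6 °C + 2.1 °C = 63.1017 °C.
Addition/subtraction keeps the fewest decimal places: 1.4017 → 4 decimal places, 59.6 → 1 decimal place, 2.1 → 1 decimal place; limit is 1.
Rounded to 1 decimal place: 63.1 °C.

63.1 °C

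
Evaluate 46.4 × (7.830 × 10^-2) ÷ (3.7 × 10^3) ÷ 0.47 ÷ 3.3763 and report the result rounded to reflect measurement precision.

46.4 × (7.830 × 10^-2) ÷ (3.7 × 10^3) ÷ 0.47 ÷ 3.3763 = 0.000618784080221…
Multiplication/division keeps the fewest significant figures: 46.4 → 3 s.f., 7.830 × 10^-2 → 4 s.f., 3.7 × 10^3 → 2 s.f., 0.47 → 2 s.f., 3.3763 → 5 s.f.; limit is 2.
Rounded to 2 significant figures: 6.2 × 10^-4.

6.2 × 10^-4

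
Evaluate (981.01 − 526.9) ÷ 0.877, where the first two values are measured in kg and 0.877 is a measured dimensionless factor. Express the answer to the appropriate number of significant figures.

981.01 kg − 526.9 kg = 454.11 kg; the difference is limited to 1 decimal place (4 s.f.).
Carrying full precision, 454.11 ÷ 0.877 = 517.799315849… kg; 0.877 has 3 s.f., so the result keeps min(4, 3) = 3 s.f.
Rounded to 3 significant figures: 518 kg.

518 kg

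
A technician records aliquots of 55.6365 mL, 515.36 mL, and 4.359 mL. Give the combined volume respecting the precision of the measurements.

55.6365 mL + 515.36 mL + 4.359 mL = 575.3555 mL.
Addition/subtraction keeps the fewest decimal places: 55.6365 → 4 decimal places, 515.36 → 2 decimal places, 4.359 → 3 decimal places; limit is 2.
Rounded to 2 decimal places: 575.36 mL.

575.36 mL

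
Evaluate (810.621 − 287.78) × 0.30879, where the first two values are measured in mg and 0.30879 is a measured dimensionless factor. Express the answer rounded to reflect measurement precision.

161.45 mg

810.621 mg − 287.78 mg = 522.841 mg; the difference is limited to 2 decimal places (5 s.f.).
Carrying full precision, 522.841 × 0.30879 = 161.44807239 mg; 0.30879 has 5 s.f., so the result keeps min(5, 5) = 5 s.f.
Rounded to 5 significant figures: 161.45 mg.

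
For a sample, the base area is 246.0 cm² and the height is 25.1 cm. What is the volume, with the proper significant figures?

volume = 246.0 cm² × 25.1 cm = 6174.6 cm³.
246.0 has 4 significant figures; 25.1 has 3.
Division/multiplication keeps the fewest: 3 significant figures.
Rounded: 6.17 × 10^3 cm³.

6.17 × 10^3 cm³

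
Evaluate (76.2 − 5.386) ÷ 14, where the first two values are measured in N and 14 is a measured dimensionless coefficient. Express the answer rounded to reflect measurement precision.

5.1 N

76.2 N − 5.386 N = 70.814 N; the difference is limited to 1 decimal place (3 s.f.).
Carrying full precision, 70.814 ÷ 14 = 5.05814285714… N; 14 has 2 s.f., so the result keeps min(3, 2) = 2 s.f.
Rounded to 2 significant figures: 5.1 N.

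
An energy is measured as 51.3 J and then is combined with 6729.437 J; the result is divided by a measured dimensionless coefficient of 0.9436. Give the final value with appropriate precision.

7186 J

51.3 J + 6729.437 J = 6780.737 J; the sum is limited to 1 decimal place (5 s.f.).
Carrying full precision, 6780.737 ÷ 0.9436 = 7186.02903773… J; 0.9436 has 4 s.f., so the result keeps min(5, 4) = 4 s.f.
Rounded to 4 significant figures: 7186 J.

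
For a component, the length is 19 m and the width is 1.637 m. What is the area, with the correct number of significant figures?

31 m²

area = 19 m × 1.637 m = 31.103 m².
19 has 2 significant figures; 1.637 has 4.
Division/multiplication keeps the fewest: 2 significant figures.
Rounded: 31 m².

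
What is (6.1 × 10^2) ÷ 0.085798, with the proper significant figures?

7.1 × 10^3

(6.1 × 10^2) ÷ 0.085798 = 7109.72283736…
Multiplication/division keeps the fewest significant figures: 6.1 × 10^2 → 2 s.f., 0.085798 → 5 s.f.; limit is 2.
Rounded to 2 significant figures: 7.1 × 10^3.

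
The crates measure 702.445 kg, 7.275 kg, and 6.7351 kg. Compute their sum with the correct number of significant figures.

716.455 kg

702.445 kg + 7.275 kg + 6.7351 kg = 716.4551 kg.
Addition/subtraction keeps the fewest decimal places: 702.445 → 3 decimal places, 7.275 → 3 decimal places, 6.7351 → 4 decimal places; limit is 3.
Rounded to 3 decimal places: 716.455 kg.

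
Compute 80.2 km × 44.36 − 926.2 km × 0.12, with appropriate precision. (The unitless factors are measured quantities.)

3.45 × 10^3 km

80.2 × 44.36 = 3557.672 → 3.56 × 10^3 km (3 s.f., last digit at the 10^1 place).
926.2 × 0.12 = 111.144 → 1.1 × 10^2 km (2 s.f., last digit at the 10^1 place).
Difference: 3446.528 km; keep the coarser place, 10^1.
Result: 3.45 × 10^3 km.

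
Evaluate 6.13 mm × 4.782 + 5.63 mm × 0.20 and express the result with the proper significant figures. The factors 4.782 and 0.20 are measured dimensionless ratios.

30.4 mm

6.13 × 4.782 = 29.31366 → 29.3 mm (3 s.f., last digit at the 10^-1 place).
5.63 × 0.20 = 1.126 → 1.1 mm (2 s.f., last digit at the 10^-1 place).
Sum: 30.43966 mm; keep the coarser place, 10^-1.
Result: 30.4 mm.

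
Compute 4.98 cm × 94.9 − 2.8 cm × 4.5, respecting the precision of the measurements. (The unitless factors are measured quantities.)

460. cm

4.98 × 94.9 = 472.602 → 473 cm (3 s.f., last digit at the 10^0 place).
2.8 × 4.5 = 12.6 → 13 cm (2 s.f., last digit at the 10^0 place).
Difference: 460.002 cm; keep the coarser place, 10^0.
Result: 460. cm.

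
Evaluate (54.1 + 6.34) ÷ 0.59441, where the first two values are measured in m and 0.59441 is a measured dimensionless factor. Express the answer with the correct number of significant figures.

102 m

54.1 m + 6.34 m = 60.44 m; the sum is limited to 1 decimal place (3 s.f.).
Carrying full precision, 60.44 ÷ 0.59441 = 101.680658132… m; 0.59441 has 5 s.f., so the result keeps min(3, 5) = 3 s.f.
Rounded to 3 significant figures: 102 m.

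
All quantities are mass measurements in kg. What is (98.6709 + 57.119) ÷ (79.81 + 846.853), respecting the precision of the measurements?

98.6709 + 57.119 = 155.7899, limited to 3 d.p. → 6 s.f.; 79.81 + 846.853 = 926.663, limited to 2 d.p. → 5 s.f.
Carrying full precision, 155.7899 ÷ 926.663 = 0.168119262342…; keep min(6, 5) = 5 s.f.
Rounded to 5 significant figures: 0.16812.

0.16812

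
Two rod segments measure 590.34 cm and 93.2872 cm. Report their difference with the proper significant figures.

590.34 cm − 93.2872 cm = 497.0528 cm.
Addition/subtraction keeps the fewest decimal places: 590.34 → 2 decimal places, 93.2872 → 4 decimal places; limit is 2.
Rounded to 2 decimal places: 497.05 cm.

497.05 cm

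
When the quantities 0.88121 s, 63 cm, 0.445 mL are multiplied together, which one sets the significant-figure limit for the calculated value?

0.88121 s → 5 s.f.; 63 cm → 2 s.f.; 0.445 mL → 3 s.f.
The fewest is 2 significant figures, from 63 cm.

63 cm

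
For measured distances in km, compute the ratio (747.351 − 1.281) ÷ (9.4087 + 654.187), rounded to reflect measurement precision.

1.12428

747.351 − 1.281 = 746.070, limited to 3 d.p. → 6 s.f.; 9.4087 + 654.187 = 663.5957, limited to 3 d.p. → 6 s.f.
Carrying full precision, 746.070 ÷ 663.5957 = 1.12428395784…; keep min(6, 6) = 6 s.f.
Rounded to 6 significant figures: 1.12428.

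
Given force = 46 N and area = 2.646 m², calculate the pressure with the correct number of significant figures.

17 Pa

pressure = 46 N ÷ 2.646 m² = 17.3847316704… Pa.
46 has 2 significant figures; 2.646 has 4.
Division/multiplication keeps the fewest: 2 significant figures.
Rounded: 17 Pa.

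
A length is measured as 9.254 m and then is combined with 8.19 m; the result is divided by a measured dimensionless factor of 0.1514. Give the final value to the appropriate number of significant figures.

115.2 m

9.254 m + 8.19 m = 17.444 m; the sum is limited to 2 decimal places (4 s.f.).
Carrying full precision, 17.444 ÷ 0.1514 = 115.217965654… m; 0.1514 has 4 s.f., so the result keeps min(4, 4) = 4 s.f.
Rounded to 4 significant figures: 115.2 m.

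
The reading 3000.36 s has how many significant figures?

3000.36: zeros between nonzero digits are significant.

6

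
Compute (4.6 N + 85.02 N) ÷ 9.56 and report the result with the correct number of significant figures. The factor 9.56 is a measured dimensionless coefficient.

9.37 N

4.6 N + 85.02 N = 89.62 N; the sum is limited to 1 decimal place (3 s.f.).
Carrying full precision, 89.62 ÷ 9.56 = 9.37447698745… N; 9.56 has 3 s.f., so the result keeps min(3, 3) = 3 s.f.
Rounded to 3 significant figures: 9.37 N.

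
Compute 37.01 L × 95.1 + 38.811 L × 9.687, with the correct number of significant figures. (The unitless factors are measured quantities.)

3.90 × 10^3 L

37.01 × 95.1 = 3519.651 → 3.52 × 10^3 L (3 s.f., last digit at the 10^1 place).
38.811 × 9.687 = 375.962157 → 376.0 L (4 s.f., last digit at the 10^-1 place).
Sum: 3895.613157 L; keep the coarser place, 10^1.
Result: 3.90 × 10^3 L.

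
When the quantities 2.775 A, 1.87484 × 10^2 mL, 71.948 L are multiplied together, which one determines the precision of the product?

2.775 A

2.775 A → 4 s.f.; 1.87484 × 10^2 mL → 6 s.f.; 71.948 L → 5 s.f.
The fewest is 4 significant figures, from 2.775 A.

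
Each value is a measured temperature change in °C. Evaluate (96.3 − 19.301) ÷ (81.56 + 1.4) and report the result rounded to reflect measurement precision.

96.3 − 19.301 = 76.999, limited to 1 d.p. → 3 s.f.; 81.56 + 1.4 = 82.96, limited to 1 d.p. → 3 s.f.
Carrying full precision, 76.999 ÷ 82.96 = 0.928146094503…; keep min(3, 3) = 3 s.f.
Rounded to 3 significant figures: 0.928.

0.928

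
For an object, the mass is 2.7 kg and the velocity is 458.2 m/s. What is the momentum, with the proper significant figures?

momentum = 2.7 kg × 458.2 m/s = 1237.14 kg·m/s.
2.7 has 2 significant figures; 458.2 has 4.
Division/multiplication keeps the fewest: 2 significant figures.
Rounded: 1.2 × 10³ kg·m/s.

1.2 × 10³ kg·m/s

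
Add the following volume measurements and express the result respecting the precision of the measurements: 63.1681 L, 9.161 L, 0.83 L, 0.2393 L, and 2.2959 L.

75.69 L

63.1681 L + 9.161 L + 0.83 L + 0.2393 L + 2.2959 L = 75.6943 L.
Addition/subtraction keeps the fewest decimal places: 63.1681 → 4 decimal places, 9.161 → 3 decimal places, 0.83 → 2 decimal places, 0.2393 → 4 decimal places, 2.2959 → 4 decimal places; limit is 2.
Rounded to 2 decimal places: 75.69 L.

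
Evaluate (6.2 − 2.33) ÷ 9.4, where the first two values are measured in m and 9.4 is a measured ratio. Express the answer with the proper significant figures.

0.41 m

6.2 m − 2.33 m = 3.87 m; the difference is limited to 1 decimal place (2 s.f.).
Carrying full precision, 3.87 ÷ 9.4 = 0.41170212766… m; 9.4 has 2 s.f., so the result keeps min(2, 2) = 2 s.f.
Rounded to 2 significant figures: 0.41 m.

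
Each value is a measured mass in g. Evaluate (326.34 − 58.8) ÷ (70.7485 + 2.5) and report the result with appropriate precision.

3.65

326.34 − 58.8 = 267.54, limited to 1 d.p. → 4 s.f.; 70.7485 + 2.5 = 73.2485, limited to 1 d.p. → 3 s.f.
Carrying full precision, 267.54 ÷ 73.2485 = 3.65249800337…; keep min(4, 3) = 3 s.f.
Rounded to 3 significant figures: 3.65.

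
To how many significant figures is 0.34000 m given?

0.34000: leading zeros are not significant; trailing zeros after a decimal point are significant.

5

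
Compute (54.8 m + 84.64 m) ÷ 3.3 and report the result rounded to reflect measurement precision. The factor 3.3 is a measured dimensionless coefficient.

54.8 m + 84.64 m = 139.44 m; the sum is limited to 1 decimal place (4 s.f.).
Carrying full precision, 139.44 ÷ 3.3 = 42.2545454545… m; 3.3 has 2 s.f., so the result keeps min(4, 2) = 2 s.f.
Rounded to 2 significant figures: 42 m.

42 m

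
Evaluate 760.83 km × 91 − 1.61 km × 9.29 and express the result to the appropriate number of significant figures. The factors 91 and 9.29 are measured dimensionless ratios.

6.9 × 10^4 km

760.83 × 91 = 69235.53 → 6.9 × 10^4 km (2 s.f., last digit at the 10^3 place).
1.61 × 9.29 = 14.9569 → 15.0 km (3 s.f., last digit at the 10^-1 place).
Difference: 69220.5731 km; keep the coarser place, 10^3.
Result: 6.9 × 10^4 km.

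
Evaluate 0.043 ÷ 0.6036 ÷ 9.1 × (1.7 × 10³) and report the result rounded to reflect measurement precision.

0.043 ÷ 0.6036 ÷ 9.1 × (1.7 × 10³) = 13.3084278214…
Multiplication/division keeps the fewest significant figures: 0.043 → 2 s.f., 0.6036 → 4 s.f., 9.1 → 2 s.f., 1.7 × 10³ → 2 s.f.; limit is 2.
Rounded to 2 significant figures: 13.

13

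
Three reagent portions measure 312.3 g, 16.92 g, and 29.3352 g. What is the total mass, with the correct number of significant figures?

312.3 g + 16.92 g + 29.3352 g = 358.5552 g.
Addition/subtraction keeps the fewest decimal places: 312.3 → 1 decimal place, 16.92 → 2 decimal places, 29.3352 → 4 decimal places; limit is 1.
Rounded to 1 decimal place: 358.6 g.

358.6 g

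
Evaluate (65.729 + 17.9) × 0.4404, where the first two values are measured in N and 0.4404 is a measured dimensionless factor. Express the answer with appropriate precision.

65.729 N + 17.9 N = 83.629 N; the sum is limited to 1 decimal place (3 s.f.).
Carrying full precision, 83.629 × 0.4404 = 36.8302116 N; 0.4404 has 4 s.f., so the result keeps min(3, 4) = 3 s.f.
Rounded to 3 significant figures: 36.8 N.

36.8 N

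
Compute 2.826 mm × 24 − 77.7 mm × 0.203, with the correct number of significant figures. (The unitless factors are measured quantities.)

2.826 × 24 = 67.824 → 68 mm (2 s.f., last digit at the 10^0 place).
77.7 × 0.203 = 15.7731 → 15.8 mm (3 s.f., last digit at the 10^-1 place).
Difference: 52.0509 mm; keep the coarser place, 10^0.
Result: 52 mm.

52 mm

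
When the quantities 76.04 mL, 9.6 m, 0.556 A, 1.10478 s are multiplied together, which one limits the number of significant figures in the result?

9.6 m

76.04 mL → 4 s.f.; 9.6 m → 2 s.f.; 0.556 A → 3 s.f.; 1.10478 s → 6 s.f.
The fewest is 2 significant figures, from 9.6 m.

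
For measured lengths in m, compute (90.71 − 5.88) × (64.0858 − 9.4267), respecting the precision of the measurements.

4637 m²

90.71 − 5.88 = 84.83, limited to 2 d.p. → 4 s.f.; 64.0858 − 9.4267 = 54.6591, limited to 4 d.p. → 6 s.f.
Carrying full precision, 84.83 × 54.6591 = 4636.731453; keep min(4, 6) = 4 s.f.
Rounded to 4 significant figures: 4637 m².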